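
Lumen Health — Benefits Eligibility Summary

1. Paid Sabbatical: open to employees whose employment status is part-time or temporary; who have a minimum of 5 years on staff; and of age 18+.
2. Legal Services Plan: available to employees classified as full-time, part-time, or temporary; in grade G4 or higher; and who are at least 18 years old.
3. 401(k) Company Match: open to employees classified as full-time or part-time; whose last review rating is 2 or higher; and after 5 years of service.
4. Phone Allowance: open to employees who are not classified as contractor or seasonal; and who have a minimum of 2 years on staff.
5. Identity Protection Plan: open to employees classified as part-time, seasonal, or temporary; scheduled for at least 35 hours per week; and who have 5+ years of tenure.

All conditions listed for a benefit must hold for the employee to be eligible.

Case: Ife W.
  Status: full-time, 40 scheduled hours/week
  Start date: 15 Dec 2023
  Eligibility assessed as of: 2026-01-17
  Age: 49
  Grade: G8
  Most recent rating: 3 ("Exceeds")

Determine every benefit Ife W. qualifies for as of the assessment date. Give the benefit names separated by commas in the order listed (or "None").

Legal Services Plan, Phone Allowance

Service from 15 Dec 2023 to 2026-01-17: 764 days.
Paid Sabbatical — status full-time ✗ (requires part-time or temporary) → not eligible.
Legal Services Plan — status full-time ✓; grade G8 ≥ G4 ✓; age 49 ≥ 18 ✓ → eligible.
401(k) Company Match — status full-time ✓; rating 3 ≥ 2 ✓; service 764 days < 5 years (≈1825 days) ✗ → not eligible.
Phone Allowance — status full-time ✓ (not excluded); service 764 days ≥ 2 years (≈730 days) ✓ → eligible.
Identity Protection Plan — status full-time ✗ (requires part-time, seasonal, or temporary) → not eligible.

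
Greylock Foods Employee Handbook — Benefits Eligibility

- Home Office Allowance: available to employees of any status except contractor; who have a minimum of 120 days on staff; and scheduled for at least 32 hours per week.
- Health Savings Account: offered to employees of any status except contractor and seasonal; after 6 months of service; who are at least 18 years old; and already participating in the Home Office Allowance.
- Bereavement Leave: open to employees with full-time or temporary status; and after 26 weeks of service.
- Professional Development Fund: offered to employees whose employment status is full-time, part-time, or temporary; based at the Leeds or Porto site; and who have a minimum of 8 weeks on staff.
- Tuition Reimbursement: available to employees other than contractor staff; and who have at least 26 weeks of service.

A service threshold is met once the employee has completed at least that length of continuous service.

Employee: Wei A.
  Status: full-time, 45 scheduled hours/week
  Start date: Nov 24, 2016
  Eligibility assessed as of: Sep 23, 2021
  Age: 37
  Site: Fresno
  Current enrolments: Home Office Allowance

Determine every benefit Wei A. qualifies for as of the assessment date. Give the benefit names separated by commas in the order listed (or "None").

Home Office Allowance, Health Savings Account, Bereavement Leave, Tuition Reimbursement

Service from Nov 24, 2016 to Sep 23, 2021: 1764 days.
Home Office Allowance — status full-time ✓ (not excluded); service 1764 days ≥ 120 days ✓; 45 hrs/wk ≥ 32 ✓ → eligible.
Health Savings Account — status full-time ✓ (not excluded); service 1764 days ≥ 6 months (≈180 days) ✓; age 37 ≥ 18 ✓; enrolled in Home Office Allowance ✓ → eligible.
Bereavement Leave — status full-time ✓; service 1764 days ≥ 26 weeks (≈182 days) ✓ → eligible.
Professional Development Fund — status full-time ✓; site Fresno ✗ (not Leeds or Porto) → not eligible.
Tuition Reimbursement — status full-time ✓ (not excluded); service 1764 days ≥ 26 weeks (≈182 days) ✓ → eligible.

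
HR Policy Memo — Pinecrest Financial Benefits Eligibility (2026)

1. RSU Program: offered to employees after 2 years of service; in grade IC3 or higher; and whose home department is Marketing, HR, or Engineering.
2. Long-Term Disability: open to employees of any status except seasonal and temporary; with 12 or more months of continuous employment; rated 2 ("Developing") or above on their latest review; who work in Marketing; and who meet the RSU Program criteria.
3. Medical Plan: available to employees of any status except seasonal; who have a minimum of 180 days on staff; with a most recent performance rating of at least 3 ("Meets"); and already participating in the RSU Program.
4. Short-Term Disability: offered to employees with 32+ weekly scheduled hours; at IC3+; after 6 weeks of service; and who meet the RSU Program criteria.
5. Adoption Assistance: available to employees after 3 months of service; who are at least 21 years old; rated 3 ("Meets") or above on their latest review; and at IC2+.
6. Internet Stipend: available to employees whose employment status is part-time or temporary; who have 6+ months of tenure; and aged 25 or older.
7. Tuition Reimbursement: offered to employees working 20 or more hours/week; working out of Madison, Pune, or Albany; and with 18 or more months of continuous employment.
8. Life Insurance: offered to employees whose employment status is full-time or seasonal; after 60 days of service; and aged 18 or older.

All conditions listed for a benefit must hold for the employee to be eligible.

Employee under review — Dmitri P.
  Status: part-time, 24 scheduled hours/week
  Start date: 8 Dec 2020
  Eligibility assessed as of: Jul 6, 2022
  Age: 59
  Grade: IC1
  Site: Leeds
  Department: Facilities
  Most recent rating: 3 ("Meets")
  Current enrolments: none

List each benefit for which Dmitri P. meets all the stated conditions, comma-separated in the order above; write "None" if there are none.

Service from 8 Dec 2020 to Jul 6, 2022: 575 days.
RSU Program — service 575 days < 2 years (≈730 days) ✗ → not eligible.
Long-Term Disability — status part-time ✓ (not excluded); service 575 days ≥ 12 months (≈360 days) ✓; rating 3 ≥ 2 ✓; dept Facilities ✗ → not eligible.
Medical Plan — status part-time ✓ (not excluded); service 575 days ≥ 180 days ✓; rating 3 ≥ 3 ✓; not enrolled in RSU Program ✗ → not eligible.
Short-Term Disability — 24 hrs/wk < 32 ✗ → not eligible.
Adoption Assistance — service 575 days ≥ 3 months (≈90 days) ✓; age 59 ≥ 21 ✓; rating 3 ≥ 3 ✓; grade IC1 < IC2 ✗ → not eligible.
Internet Stipend — status part-time ✓; service 575 days ≥ 6 months (≈180 days) ✓; age 59 ≥ 25 ✓ → eligible.
Tuition Reimbursement — 24 hrs/wk ≥ 20 ✓; site Leeds ✗ (not Madison, Pune, or Albany) → not eligible.
Life Insurance — status part-time ✗ (requires full-time or seasonal) → not eligible.

Internet Stipend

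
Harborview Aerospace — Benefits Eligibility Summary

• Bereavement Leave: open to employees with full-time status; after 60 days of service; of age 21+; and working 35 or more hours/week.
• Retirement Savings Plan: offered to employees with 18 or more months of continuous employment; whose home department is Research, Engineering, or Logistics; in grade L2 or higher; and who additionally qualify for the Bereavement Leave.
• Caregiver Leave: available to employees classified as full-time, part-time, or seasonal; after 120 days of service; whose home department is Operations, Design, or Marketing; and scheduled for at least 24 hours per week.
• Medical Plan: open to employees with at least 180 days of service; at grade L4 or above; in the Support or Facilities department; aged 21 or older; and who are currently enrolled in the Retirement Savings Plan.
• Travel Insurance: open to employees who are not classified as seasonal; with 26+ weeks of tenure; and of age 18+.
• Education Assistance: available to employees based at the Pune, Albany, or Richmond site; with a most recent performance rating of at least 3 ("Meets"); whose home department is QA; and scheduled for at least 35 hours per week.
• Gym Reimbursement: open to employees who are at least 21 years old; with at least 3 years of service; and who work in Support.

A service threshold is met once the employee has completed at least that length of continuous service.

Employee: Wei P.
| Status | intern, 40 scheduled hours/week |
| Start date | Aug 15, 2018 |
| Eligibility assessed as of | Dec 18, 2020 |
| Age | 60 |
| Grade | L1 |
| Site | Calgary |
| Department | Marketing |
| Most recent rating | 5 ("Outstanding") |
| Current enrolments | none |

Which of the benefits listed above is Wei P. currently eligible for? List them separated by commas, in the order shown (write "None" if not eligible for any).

Travel Insurance

Service from Aug 15, 2018 to Dec 18, 2020: 856 days.
Bereavement Leave — status intern ✗ (requires full-time) → not eligible.
Retirement Savings Plan — service 856 days ≥ 18 months (≈540 days) ✓; dept Marketing ✗ → not eligible.
Caregiver Leave — status intern ✗ (requires full-time, part-time, or seasonal) → not eligible.
Medical Plan — service 856 days ≥ 180 days ✓; grade L1 < L4 ✗ → not eligible.
Travel Insurance — status intern ✓ (not excluded); service 856 days ≥ 26 weeks (≈182 days) ✓; age 60 ≥ 18 ✓ → eligible.
Education Assistance — site Calgary ✗ (not Pune, Albany, or Richmond) → not eligible.
Gym Reimbursement — age 60 ≥ 21 ✓; service 856 days < 3 years (≈1095 days) ✗ → not eligible.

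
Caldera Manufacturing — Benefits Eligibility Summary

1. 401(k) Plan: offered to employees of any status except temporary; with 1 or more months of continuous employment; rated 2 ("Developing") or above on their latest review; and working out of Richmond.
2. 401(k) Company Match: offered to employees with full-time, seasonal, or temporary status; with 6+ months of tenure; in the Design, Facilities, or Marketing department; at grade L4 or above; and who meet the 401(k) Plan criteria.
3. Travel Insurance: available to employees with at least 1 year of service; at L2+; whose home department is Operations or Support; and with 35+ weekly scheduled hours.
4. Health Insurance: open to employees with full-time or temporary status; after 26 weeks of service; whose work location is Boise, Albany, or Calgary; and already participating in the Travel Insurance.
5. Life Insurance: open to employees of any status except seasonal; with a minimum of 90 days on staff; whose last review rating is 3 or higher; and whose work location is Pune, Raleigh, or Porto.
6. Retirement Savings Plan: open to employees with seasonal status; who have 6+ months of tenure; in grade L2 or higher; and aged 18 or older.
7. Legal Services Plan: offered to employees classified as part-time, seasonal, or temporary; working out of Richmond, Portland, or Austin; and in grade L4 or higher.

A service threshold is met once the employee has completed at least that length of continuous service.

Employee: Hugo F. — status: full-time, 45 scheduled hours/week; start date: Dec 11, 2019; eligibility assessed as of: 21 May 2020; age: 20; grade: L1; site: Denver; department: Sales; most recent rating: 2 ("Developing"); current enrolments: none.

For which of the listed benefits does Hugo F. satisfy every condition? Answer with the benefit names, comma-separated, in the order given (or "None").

None

Service from Dec 11, 2019 to 21 May 2020: 162 days.
401(k) Plan — status full-time ✓ (not excluded); service 162 days ≥ 1 month (≈30 days) ✓; rating 2 ≥ 2 ✓; site Denver ✗ (not Richmond) → not eligible.
401(k) Company Match — status full-time ✓; service 162 days < 6 months (≈180 days) ✗ → not eligible.
Travel Insurance — service 162 days < 1 year (≈365 days) ✗ → not eligible.
Health Insurance — status full-time ✓; service 162 days < 26 weeks (≈182 days) ✗ → not eligible.
Life Insurance — status full-time ✓ (not excluded); service 162 days ≥ 90 days ✓; rating 2 < 3 ✗ → not eligible.
Retirement Savings Plan — status full-time ✗ (requires seasonal) → not eligible.
Legal Services Plan — status full-time ✗ (requires part-time, seasonal, or temporary) → not eligible.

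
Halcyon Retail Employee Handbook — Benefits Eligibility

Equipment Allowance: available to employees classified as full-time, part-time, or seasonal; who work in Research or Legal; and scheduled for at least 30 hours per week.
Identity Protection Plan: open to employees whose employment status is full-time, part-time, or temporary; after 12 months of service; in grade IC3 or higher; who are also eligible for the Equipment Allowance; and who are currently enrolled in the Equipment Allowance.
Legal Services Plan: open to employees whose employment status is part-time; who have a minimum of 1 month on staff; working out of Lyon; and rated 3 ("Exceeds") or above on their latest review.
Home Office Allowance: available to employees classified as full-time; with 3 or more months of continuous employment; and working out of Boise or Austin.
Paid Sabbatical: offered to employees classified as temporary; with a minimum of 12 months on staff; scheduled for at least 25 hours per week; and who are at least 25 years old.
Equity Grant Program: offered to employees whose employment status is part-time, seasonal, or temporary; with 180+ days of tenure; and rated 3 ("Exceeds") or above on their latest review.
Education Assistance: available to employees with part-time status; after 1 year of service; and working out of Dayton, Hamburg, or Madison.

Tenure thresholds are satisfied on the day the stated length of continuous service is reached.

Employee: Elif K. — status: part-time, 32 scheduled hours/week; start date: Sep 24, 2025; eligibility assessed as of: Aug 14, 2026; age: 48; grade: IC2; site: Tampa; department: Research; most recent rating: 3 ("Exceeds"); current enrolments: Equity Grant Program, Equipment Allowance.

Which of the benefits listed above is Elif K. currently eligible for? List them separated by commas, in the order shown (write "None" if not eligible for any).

Equipment Allowance, Equity Grant Program

Service from Sep 24, 2025 to Aug 14, 2026: 324 days.
Equipment Allowance — status part-time ✓; dept Research ✓; 32 hrs/wk ≥ 30 ✓ → eligible.
Identity Protection Plan — status part-time ✓; service 324 days < 12 months (≈360 days) ✗ → not eligible.
Legal Services Plan — status part-time ✓; service 324 days ≥ 1 month (≈30 days) ✓; site Tampa ✗ (not Lyon) → not eligible.
Home Office Allowance — status part-time ✗ (requires full-time) → not eligible.
Paid Sabbatical — status part-time ✗ (requires temporary) → not eligible.
Equity Grant Program — status part-time ✓; service 324 days ≥ 180 days ✓; rating 3 ≥ 3 ✓ → eligible.
Education Assistance — status part-time ✓; service 324 days < 1 year (≈365 days) ✗ → not eligible.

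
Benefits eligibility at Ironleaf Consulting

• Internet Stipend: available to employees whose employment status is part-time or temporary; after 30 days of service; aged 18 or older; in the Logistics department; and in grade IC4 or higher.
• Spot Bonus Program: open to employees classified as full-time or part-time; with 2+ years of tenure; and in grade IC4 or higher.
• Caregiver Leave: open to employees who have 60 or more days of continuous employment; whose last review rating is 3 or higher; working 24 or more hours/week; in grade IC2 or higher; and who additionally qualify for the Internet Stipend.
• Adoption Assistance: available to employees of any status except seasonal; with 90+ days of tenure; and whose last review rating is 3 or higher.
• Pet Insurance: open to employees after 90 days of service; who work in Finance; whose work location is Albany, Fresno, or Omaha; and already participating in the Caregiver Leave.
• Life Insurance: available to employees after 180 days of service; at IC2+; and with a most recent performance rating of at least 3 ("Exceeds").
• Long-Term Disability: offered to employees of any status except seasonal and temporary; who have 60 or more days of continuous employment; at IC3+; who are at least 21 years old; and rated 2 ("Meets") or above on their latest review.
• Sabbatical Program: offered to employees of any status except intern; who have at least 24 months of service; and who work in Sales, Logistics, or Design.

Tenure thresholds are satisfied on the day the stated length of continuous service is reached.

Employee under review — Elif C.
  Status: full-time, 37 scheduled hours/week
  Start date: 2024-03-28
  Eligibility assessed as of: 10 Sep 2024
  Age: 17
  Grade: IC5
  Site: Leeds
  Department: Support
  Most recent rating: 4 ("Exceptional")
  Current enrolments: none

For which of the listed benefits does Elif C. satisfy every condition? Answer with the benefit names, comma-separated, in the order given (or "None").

Adoption Assistance

Service from 2024-03-28 to 10 Sep 2024: 166 days.
Internet Stipend — status full-time ✗ (requires part-time or temporary) → not eligible.
Spot Bonus Program — status full-time ✓; service 166 days < 2 years (≈730 days) ✗ → not eligible.
Caregiver Leave — service 166 days ≥ 60 days ✓; rating 4 ≥ 3 ✓; 37 hrs/wk ≥ 24 ✓; grade IC5 ≥ IC2 ✓; not eligible for Internet Stipend ✗ → not eligible.
Adoption Assistance — status full-time ✓ (not excluded); service 166 days ≥ 90 days ✓; rating 4 ≥ 3 ✓ → eligible.
Pet Insurance — service 166 days ≥ 90 days ✓; dept Support ✗ → not eligible.
Life Insurance — service 166 days < 180 days ✗ → not eligible.
Long-Term Disability — status full-time ✓ (not excluded); service 166 days ≥ 60 days ✓; grade IC5 ≥ IC3 ✓; age 17 < 21 ✗ → not eligible.
Sabbatical Program — status full-time ✓ (not excluded); service 166 days < 24 months (≈720 days) ✗ → not eligible.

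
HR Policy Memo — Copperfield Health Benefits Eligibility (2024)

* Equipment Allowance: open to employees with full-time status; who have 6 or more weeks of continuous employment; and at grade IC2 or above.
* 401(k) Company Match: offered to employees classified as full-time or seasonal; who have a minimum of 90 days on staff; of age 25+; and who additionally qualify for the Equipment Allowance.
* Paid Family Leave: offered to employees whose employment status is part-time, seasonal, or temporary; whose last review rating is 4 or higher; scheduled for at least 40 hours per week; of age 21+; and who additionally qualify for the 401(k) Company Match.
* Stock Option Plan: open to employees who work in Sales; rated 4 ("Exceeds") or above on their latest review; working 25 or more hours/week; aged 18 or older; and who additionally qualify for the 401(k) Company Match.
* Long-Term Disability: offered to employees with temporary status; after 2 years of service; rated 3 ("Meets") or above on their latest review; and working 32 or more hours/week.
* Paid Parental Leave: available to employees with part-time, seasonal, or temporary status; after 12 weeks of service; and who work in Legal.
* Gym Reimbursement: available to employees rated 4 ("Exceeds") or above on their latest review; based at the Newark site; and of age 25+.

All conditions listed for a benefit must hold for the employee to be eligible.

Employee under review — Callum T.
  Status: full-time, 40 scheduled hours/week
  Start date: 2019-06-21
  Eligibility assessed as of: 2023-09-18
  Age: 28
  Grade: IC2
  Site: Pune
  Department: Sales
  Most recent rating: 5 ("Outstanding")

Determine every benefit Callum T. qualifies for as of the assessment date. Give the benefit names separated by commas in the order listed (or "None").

Equipment Allowance, 401(k) Company Match, Stock Option Plan

Service from 2019-06-21 to 2023-09-18: 1550 days.
Equipment Allowance — status full-time ✓; service 1550 days ≥ 6 weeks (≈42 days) ✓; grade IC2 ≥ IC2 ✓ → eligible.
401(k) Company Match — status full-time ✓; service 1550 days ≥ 90 days ✓; age 28 ≥ 25 ✓; eligible for Equipment Allowance ✓ → eligible.
Paid Family Leave — status full-time ✗ (requires part-time, seasonal, or temporary) → not eligible.
Stock Option Plan — dept Sales ✓; rating 5 ≥ 4 ✓; 40 hrs/wk ≥ 25 ✓; age 28 ≥ 18 ✓; eligible for 401(k) Company Match ✓ → eligible.
Long-Term Disability — status full-time ✗ (requires temporary) → not eligible.
Paid Parental Leave — status full-time ✗ (requires part-time, seasonal, or temporary) → not eligible.
Gym Reimbursement — rating 5 ≥ 4 ✓; site Pune ✗ (not Newark) → not eligible.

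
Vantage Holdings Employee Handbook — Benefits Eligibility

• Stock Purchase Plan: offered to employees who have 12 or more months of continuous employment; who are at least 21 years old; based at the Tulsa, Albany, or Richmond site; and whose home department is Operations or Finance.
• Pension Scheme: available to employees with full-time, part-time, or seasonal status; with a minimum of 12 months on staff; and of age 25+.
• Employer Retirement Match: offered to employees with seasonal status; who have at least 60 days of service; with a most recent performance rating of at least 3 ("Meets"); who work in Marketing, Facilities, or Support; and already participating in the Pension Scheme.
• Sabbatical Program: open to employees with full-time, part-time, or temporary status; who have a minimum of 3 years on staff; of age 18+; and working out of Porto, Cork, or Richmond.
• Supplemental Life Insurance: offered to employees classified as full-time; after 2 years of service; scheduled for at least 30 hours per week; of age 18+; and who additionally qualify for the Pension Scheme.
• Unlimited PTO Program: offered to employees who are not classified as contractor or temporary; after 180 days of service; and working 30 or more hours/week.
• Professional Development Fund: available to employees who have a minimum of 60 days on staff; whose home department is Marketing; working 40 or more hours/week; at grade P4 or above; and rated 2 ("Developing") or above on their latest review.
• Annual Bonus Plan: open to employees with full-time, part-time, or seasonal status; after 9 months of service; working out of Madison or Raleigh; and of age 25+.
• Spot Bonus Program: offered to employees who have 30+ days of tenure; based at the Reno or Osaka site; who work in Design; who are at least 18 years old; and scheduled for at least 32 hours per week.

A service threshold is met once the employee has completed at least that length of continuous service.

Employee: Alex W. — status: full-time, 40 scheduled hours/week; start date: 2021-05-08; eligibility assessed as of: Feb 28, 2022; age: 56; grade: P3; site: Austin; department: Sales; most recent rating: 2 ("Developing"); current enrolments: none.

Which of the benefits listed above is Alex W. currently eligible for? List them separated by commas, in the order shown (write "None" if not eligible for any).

Unlimited PTO Program

Service from 2021-05-08 to Feb 28, 2022: 296 days.
Stock Purchase Plan — service 296 days < 12 months (≈360 days) ✗ → not eligible.
Pension Scheme — status full-time ✓; service 296 days < 12 months (≈360 days) ✗ → not eligible.
Employer Retirement Match — status full-time ✗ (requires seasonal) → not eligible.
Sabbatical Program — status full-time ✓; service 296 days < 3 years (≈1095 days) ✗ → not eligible.
Supplemental Life Insurance — status full-time ✓; service 296 days < 2 years (≈730 days) ✗ → not eligible.
Unlimited PTO Program — status full-time ✓ (not excluded); service 296 days ≥ 180 days ✓; 40 hrs/wk ≥ 30 ✓ → eligible.
Professional Development Fund — service 296 days ≥ 60 days ✓; dept Sales ✗ → not eligible.
Annual Bonus Plan — status full-time ✓; service 296 days ≥ 9 months (≈270 days) ✓; site Austin ✗ (not Madison or Raleigh) → not eligible.
Spot Bonus Program — service 296 days ≥ 30 days ✓; site Austin ✗ (not Reno or Osaka) → not eligible.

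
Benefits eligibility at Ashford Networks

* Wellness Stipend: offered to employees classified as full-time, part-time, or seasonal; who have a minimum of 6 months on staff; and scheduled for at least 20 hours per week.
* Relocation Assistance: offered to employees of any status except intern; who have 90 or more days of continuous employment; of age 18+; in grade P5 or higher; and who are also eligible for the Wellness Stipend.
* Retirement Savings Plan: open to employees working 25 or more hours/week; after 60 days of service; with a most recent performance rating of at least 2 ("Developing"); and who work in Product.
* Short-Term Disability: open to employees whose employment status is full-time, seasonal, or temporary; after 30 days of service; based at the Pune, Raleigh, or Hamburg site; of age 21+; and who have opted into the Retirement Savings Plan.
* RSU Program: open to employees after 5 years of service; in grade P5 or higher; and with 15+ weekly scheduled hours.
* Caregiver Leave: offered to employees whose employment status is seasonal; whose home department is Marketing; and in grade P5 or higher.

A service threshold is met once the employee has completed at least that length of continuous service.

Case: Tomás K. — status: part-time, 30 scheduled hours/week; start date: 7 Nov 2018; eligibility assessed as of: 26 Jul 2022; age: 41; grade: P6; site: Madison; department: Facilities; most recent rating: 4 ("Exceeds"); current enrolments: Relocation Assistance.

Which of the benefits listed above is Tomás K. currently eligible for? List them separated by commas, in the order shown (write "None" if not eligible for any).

Service from 7 Nov 2018 to 26 Jul 2022: 1357 days.
Wellness Stipend — status part-time ✓; service 1357 days ≥ 6 months (≈180 days) ✓; 30 hrs/wk ≥ 20 ✓ → eligible.
Relocation Assistance — status part-time ✓ (not excluded); service 1357 days ≥ 90 days ✓; age 41 ≥ 18 ✓; grade P6 ≥ P5 ✓; eligible for Wellness Stipend ✓ → eligible.
Retirement Savings Plan — 30 hrs/wk ≥ 25 ✓; service 1357 days ≥ 60 days ✓; rating 4 ≥ 2 ✓; dept Facilities ✗ → not eligible.
Short-Term Disability — status part-time ✗ (requires full-time, seasonal, or temporary) → not eligible.
RSU Program — service 1357 days < 5 years (≈1825 days) ✗ → not eligible.
Caregiver Leave — status part-time ✗ (requires seasonal) → not eligible.

Wellness Stipend, Relocation Assistance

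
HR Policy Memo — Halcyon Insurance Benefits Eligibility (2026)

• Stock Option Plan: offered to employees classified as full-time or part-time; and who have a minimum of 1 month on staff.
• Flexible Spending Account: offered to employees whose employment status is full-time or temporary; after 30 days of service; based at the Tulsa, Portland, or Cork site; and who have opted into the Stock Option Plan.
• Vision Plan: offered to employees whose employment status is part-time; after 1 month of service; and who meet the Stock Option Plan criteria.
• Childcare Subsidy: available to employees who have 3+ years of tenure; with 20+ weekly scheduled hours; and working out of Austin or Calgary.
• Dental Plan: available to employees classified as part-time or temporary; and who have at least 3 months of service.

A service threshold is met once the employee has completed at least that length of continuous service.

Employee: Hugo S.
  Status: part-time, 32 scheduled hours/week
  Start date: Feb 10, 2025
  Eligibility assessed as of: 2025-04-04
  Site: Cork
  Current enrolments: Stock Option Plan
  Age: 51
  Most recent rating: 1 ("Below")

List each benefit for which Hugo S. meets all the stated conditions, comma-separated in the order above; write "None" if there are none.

Service from Feb 10, 2025 to 2025-04-04: 53 days.
Stock Option Plan — status part-time ✓; service 53 days ≥ 1 month (≈30 days) ✓ → eligible.
Flexible Spending Account — status part-time ✗ (requires full-time or temporary) → not eligible.
Vision Plan — status part-time ✓; service 53 days ≥ 1 month (≈30 days) ✓; eligible for Stock Option Plan ✓ → eligible.
Childcare Subsidy — service 53 days < 3 years (≈1095 days) ✗ → not eligible.
Dental Plan — status part-time ✓; service 53 days < 3 months (≈90 days) ✗ → not eligible.

Stock Option Plan, Vision Plan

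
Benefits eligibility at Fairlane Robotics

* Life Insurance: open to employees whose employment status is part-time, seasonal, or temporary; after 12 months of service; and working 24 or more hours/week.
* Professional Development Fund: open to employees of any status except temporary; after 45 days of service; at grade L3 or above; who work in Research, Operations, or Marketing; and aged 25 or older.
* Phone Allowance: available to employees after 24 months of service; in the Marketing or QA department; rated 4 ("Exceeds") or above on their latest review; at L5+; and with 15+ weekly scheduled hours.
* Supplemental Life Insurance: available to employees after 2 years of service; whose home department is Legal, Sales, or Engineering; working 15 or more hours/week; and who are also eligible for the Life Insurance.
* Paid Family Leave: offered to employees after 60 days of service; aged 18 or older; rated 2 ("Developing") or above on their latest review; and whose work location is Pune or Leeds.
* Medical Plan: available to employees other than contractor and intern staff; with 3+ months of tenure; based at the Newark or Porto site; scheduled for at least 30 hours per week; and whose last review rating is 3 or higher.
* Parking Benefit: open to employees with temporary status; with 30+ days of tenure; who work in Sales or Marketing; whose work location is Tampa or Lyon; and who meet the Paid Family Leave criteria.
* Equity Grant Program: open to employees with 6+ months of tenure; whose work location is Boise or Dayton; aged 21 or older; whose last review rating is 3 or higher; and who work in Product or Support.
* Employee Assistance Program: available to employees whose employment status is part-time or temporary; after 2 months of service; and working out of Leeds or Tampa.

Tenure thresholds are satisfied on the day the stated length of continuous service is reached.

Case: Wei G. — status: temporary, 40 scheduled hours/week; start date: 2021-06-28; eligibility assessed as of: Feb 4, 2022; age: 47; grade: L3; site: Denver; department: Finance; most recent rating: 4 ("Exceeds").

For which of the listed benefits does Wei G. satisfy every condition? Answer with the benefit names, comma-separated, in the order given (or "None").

None

Service from 2021-06-28 to Feb 4, 2022: 221 days.
Life Insurance — status temporary ✓; service 221 days < 12 months (≈360 days) ✗ → not eligible.
Professional Development Fund — status temporary ✗ (excluded) → not eligible.
Phone Allowance — service 221 days < 24 months (≈720 days) ✗ → not eligible.
Supplemental Life Insurance — service 221 days < 2 years (≈730 days) ✗ → not eligible.
Paid Family Leave — service 221 days ≥ 60 days ✓; age 47 ≥ 18 ✓; rating 4 ≥ 2 ✓; site Denver ✗ (not Pune or Leeds) → not eligible.
Medical Plan — status temporary ✓ (not excluded); service 221 days ≥ 3 months (≈90 days) ✓; site Denver ✗ (not Newark or Porto) → not eligible.
Parking Benefit — status temporary ✓; service 221 days ≥ 30 days ✓; dept Finance ✗ → not eligible.
Equity Grant Program — service 221 days ≥ 6 months (≈180 days) ✓; site Denver ✗ (not Boise or Dayton) → not eligible.
Employee Assistance Program — status temporary ✓; service 221 days ≥ 2 months (≈60 days) ✓; site Denver ✗ (not Leeds or Tampa) → not eligible.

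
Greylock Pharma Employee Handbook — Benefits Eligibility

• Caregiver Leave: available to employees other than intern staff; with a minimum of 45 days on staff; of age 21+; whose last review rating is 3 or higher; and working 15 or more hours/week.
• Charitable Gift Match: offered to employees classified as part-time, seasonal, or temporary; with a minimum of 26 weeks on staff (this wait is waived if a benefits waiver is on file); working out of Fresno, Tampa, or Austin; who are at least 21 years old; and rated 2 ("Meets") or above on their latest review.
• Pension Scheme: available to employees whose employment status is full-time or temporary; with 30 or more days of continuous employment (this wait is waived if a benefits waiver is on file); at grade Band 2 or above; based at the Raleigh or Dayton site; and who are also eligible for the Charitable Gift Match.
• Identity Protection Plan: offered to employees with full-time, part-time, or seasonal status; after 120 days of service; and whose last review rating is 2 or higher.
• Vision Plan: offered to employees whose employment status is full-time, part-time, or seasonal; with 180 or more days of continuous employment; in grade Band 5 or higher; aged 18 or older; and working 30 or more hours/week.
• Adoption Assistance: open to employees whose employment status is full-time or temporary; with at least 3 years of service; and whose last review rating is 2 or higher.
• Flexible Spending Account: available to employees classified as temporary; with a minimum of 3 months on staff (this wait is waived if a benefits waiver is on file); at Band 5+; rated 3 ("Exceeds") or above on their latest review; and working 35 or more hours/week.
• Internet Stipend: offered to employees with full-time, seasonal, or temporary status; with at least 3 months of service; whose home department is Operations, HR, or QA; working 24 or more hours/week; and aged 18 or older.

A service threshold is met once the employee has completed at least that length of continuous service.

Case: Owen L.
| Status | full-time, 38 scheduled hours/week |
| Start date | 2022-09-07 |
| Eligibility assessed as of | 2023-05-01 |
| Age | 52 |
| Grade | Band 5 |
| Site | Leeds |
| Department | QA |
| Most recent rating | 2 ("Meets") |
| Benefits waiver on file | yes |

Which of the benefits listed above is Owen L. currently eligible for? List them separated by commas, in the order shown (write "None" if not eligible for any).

Service from 2022-09-07 to 2023-05-01: 236 days.
Caregiver Leave — status full-time ✓ (not excluded); service 236 days ≥ 45 days ✓; age 52 ≥ 21 ✓; rating 2 < 3 ✗ → not eligible.
Charitable Gift Match — status full-time ✗ (requires part-time, seasonal, or temporary) → not eligible.
Pension Scheme — status full-time ✓; benefits waiver on file ✓; grade Band 5 ≥ Band 2 ✓; site Leeds ✗ (not Raleigh or Dayton) → not eligible.
Identity Protection Plan — status full-time ✓; service 236 days ≥ 120 days ✓; rating 2 ≥ 2 ✓ → eligible.
Vision Plan — status full-time ✓; service 236 days ≥ 180 days ✓; grade Band 5 ≥ Band 5 ✓; age 52 ≥ 18 ✓; 38 hrs/wk ≥ 30 ✓ → eligible.
Adoption Assistance — status full-time ✓; service 236 days < 3 years (≈1095 days) ✗ → not eligible.
Flexible Spending Account — status full-time ✗ (requires temporary) → not eligible.
Internet Stipend — status full-time ✓; service 236 days ≥ 3 months (≈90 days) ✓; dept QA ✓; 38 hrs/wk ≥ 24 ✓; age 52 ≥ 18 ✓ → eligible.

Identity Protection Plan, Vision Plan, Internet Stipend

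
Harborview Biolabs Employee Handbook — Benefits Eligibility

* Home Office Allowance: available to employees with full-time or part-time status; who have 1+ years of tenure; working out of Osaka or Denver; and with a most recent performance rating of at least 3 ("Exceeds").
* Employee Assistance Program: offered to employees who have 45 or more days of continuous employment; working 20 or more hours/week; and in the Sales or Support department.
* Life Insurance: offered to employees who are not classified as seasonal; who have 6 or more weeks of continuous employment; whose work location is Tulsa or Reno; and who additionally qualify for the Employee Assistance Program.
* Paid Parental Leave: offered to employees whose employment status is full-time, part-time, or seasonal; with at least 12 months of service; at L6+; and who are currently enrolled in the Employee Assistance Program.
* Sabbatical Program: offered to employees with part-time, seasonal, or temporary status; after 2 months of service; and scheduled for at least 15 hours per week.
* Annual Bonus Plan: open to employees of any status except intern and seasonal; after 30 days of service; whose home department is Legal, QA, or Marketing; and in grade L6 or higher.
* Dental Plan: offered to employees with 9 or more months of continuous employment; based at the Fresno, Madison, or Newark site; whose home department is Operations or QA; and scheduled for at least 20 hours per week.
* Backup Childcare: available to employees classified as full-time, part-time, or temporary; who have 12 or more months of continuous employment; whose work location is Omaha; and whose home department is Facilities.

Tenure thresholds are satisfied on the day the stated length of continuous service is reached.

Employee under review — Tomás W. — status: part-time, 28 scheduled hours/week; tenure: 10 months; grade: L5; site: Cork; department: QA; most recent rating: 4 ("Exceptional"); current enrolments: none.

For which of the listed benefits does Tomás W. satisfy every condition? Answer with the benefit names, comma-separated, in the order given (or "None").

Home Office Allowance — status part-time ✓; service 10 months < 1 year (≈365 days) ✗ → not eligible.
Employee Assistance Program — service 10 months ≥ 45 days ✓; 28 hrs/wk ≥ 20 ✓; dept QA ✗ → not eligible.
Life Insurance — status part-time ✓ (not excluded); service 10 months ≥ 6 weeks (≈42 days) ✓; site Cork ✗ (not Tulsa or Reno) → not eligible.
Paid Parental Leave — status part-time ✓; service 10 months < 12 months ✗ → not eligible.
Sabbatical Program — status part-time ✓; service 10 months ≥ 2 months ✓; 28 hrs/wk ≥ 15 ✓ → eligible.
Annual Bonus Plan — status part-time ✓ (not excluded); service 10 months ≥ 30 days ✓; dept QA ✓; grade L5 < L6 ✗ → not eligible.
Dental Plan — service 10 months ≥ 9 months ✓; site Cork ✗ (not Fresno, Madison, or Newark) → not eligible.
Backup Childcare — status part-time ✓; service 10 months < 12 months ✗ → not eligible.

Sabbatical Program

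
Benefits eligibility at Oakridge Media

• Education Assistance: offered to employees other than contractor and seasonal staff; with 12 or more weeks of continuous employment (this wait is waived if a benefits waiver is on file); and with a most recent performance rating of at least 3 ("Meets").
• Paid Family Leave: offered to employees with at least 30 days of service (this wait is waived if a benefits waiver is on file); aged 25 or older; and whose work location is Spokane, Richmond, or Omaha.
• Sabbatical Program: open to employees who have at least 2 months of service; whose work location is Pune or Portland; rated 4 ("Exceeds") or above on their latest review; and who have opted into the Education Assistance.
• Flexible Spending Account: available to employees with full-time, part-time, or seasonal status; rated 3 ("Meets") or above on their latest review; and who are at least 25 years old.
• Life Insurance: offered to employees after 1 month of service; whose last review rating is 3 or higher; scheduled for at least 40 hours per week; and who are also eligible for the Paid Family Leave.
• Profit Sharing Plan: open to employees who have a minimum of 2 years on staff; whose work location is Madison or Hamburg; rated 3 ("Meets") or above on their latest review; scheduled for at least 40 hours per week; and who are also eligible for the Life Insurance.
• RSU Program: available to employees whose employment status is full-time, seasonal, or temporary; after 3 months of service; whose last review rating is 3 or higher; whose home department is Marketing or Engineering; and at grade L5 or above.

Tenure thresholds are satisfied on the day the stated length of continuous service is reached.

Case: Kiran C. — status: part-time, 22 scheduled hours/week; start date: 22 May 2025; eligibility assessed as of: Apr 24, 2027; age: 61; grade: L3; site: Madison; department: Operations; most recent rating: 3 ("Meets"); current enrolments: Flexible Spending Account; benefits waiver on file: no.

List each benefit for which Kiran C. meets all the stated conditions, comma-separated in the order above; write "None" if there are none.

Service from 22 May 2025 to Apr 24, 2027: 702 days.
Education Assistance — status part-time ✓ (not excluded); no waiver, service 702 days ≥ 12 weeks (≈84 days) ✓; rating 3 ≥ 3 ✓ → eligible.
Paid Family Leave — no waiver, service 702 days ≥ 30 days ✓; age 61 ≥ 25 ✓; site Madison ✗ (not Spokane, Richmond, or Omaha) → not eligible.
Sabbatical Program — service 702 days ≥ 2 months (≈60 days) ✓; site Madison ✗ (not Pune or Portland) → not eligible.
Flexible Spending Account — status part-time ✓; rating 3 ≥ 3 ✓; age 61 ≥ 25 ✓ → eligible.
Life Insurance — service 702 days ≥ 1 month (≈30 days) ✓; rating 3 ≥ 3 ✓; 22 hrs/wk < 40 ✗ → not eligible.
Profit Sharing Plan — service 702 days < 2 years (≈730 days) ✗ → not eligible.
RSU Program — status part-time ✗ (requires full-time, seasonal, or temporary) → not eligible.

Education Assistance, Flexible Spending Account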